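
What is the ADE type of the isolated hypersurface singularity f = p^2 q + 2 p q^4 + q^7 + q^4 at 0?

D_5

The Hessian of f at 0 is [[0, 0], [0, 0]] with rank 0, so corank 2. A Groebner basis of the Jacobian ideal J(f) in C{p,q} is {p^3, p^2/4 + q^3, p*q}; counting standard monomials gives mu = 5. Corank 2; j^3 = p^2*q has shape L^2 M (L != M), so D-series; mu = 5 gives D_5.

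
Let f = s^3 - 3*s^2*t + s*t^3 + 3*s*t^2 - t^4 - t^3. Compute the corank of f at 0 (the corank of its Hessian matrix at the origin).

2

Hessian at 0 has rank 0.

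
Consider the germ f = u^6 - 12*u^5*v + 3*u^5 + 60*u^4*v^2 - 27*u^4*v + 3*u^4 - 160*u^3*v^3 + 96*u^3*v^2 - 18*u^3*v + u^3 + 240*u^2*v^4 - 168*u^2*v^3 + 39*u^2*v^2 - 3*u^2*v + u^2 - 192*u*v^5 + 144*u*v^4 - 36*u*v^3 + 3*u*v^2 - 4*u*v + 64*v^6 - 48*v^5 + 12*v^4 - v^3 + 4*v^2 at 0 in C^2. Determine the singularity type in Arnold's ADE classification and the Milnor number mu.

Type A_{2}, Milnor number mu = 2.

The Hessian of f at 0 has rank 1. Corank 1: A-series; mu = 2 gives A_2.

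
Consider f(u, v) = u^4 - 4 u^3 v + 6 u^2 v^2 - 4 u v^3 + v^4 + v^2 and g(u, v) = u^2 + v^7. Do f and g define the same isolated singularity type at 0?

No.

The Hessian of f at 0 has rank 1. Corank 1: A-series; mu = 3 gives A_3. The Hessian of g at 0 has rank 1. Corank 1: A-series; mu = 6 gives A_6. f is A_3 but g is A_6, hence not right-equivalent.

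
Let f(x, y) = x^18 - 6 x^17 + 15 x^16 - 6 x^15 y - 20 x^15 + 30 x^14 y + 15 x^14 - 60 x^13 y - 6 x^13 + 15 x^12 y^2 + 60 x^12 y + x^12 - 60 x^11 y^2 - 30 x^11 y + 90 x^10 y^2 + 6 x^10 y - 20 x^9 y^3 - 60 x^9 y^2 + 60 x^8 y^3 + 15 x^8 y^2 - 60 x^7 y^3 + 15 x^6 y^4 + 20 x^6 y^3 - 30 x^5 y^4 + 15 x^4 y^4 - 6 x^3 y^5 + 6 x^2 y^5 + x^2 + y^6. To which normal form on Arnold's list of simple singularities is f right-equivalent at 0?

A_5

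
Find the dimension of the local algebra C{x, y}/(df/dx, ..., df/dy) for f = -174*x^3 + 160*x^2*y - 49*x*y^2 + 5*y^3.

The Hessian of f at 0 is [[0, 0], [0, 0]] with rank 0, so corank 2. A Groebner basis of the Jacobian ideal J(f) in C{x,y} is {y^3, x^2 - y^2/22, x*y - 5*y^2/22}; counting standard monomials gives mu = 4. Corank 2; j^3 = -(3*x - y)*(58*x^2 - 34*x*y + 5*y^2) splits into three distinct lines over C (the quadratic factor has nonzero discriminant), so D_4.

4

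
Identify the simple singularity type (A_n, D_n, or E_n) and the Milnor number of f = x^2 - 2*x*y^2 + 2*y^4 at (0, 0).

The Hessian of f at 0 is [[2, 0], [0, 0]] with rank 1, so corank 1. A Groebner basis of the Jacobian ideal J(f) in C{x,y} is {x^2, x*y, -x + y^2}; counting standard monomials gives mu = 3. Corank 1: A-series; mu = 3 gives A_3.

Type A_3, Milnor number mu = 3.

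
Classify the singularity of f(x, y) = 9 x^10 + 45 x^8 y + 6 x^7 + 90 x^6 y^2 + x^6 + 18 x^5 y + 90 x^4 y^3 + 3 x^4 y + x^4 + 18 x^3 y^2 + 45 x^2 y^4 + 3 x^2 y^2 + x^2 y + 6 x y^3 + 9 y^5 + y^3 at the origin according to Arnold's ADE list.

The Hessian of f at 0 has rank 0. Corank 2; j^3 = y*(x^2 + y^2) splits into three distinct lines over C (the quadratic factor has nonzero discriminant), so D_4.

D_{4}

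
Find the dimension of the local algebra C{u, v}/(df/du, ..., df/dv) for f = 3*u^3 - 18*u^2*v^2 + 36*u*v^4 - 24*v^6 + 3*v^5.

8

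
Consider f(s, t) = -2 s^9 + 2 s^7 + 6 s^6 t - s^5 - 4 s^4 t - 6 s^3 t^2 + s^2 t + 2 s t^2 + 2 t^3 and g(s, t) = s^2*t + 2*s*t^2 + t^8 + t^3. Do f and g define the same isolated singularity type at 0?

The Hessian of f at 0 is [[0, 0], [0, 0]] with rank 0, so corank 2. A Groebner basis of the Jacobian ideal J(f) in C{s,t} is {t^3, s^2 + 2*t^2, s*t + t^2}; counting standard monomials gives mu = 4. Corank 2; j^3 = t*(s^2 + 2*s*t + 2*t^2) splits into three distinct lines over C (the quadratic factor has nonzero discriminant), so D_4. The Hessian of g at 0 is [[0, 0], [0, 0]] with rank 0, so corank 2. A Groebner basis of the Jacobian ideal J(g) in C{s,t} is {s^2/8 + t^7 - t^2/8, s^3 + t^3, s*t + t^2}; counting standard monomials gives mu = 9. Corank 2; j^3 = t*(s + t)^2 has shape L^2 M (L != M), so D-series; mu = 9 gives D_9. f is D_4 but g is D_9, hence not right-equivalent.

No.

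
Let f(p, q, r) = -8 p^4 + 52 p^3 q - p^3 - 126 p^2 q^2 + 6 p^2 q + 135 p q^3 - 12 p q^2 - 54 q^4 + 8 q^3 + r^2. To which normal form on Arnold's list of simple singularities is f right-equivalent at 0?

The Hessian of f at 0 is [[0, 0, 0], [0, 0, 0], [0, 0, 2]] with rank 1, so corank 2. A Groebner basis of the Jacobian ideal J(f) in C{p,q,r} is {3*p^2/4 - 3*p*q + q^4 + q^3/4 + 3*q^2, p^3 + 21*p^2/2 - 42*p*q - 9*q^3/2 + 42*q^2, p^2*q + 15*p^2/4 - 15*p*q - 11*q^3/4 + 15*q^2, p^2 + p*q^2 - 4*p*q - 5*q^3/3 + 4*q^2, r}; counting standard monomials gives mu = 7. Corank 2; j^3 = -(p - 2*q)^3 is a perfect cube, so E-series; the 4-jet and mu = 7 give E_7.

E7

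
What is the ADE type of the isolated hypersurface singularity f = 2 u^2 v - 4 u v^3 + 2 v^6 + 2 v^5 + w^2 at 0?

D7

The Hessian of f at 0 has rank 1. Corank 2; j^3 = 2*u^2*v has shape L^2 M (L != M), so D-series; mu = 7 gives D_7.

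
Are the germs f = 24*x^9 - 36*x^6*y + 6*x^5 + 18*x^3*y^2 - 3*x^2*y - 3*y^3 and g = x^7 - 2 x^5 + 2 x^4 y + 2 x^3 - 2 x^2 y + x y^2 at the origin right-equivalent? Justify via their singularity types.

Yes.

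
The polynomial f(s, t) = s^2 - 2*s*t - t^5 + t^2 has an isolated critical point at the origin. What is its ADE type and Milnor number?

The Hessian of f at 0 is [[2, -2], [-2, 2]] with rank 1, so corank 1. A Groebner basis of the Jacobian ideal J(f) in C{s,t} is {t^4, s - t}; counting standard monomials gives mu = 4. Corank 1: A-series; mu = 4 gives A_4.

Type A4, Milnor number mu = 4.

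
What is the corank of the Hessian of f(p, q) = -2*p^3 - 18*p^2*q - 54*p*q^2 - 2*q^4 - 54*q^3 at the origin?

Hessian at 0 has rank 0.

2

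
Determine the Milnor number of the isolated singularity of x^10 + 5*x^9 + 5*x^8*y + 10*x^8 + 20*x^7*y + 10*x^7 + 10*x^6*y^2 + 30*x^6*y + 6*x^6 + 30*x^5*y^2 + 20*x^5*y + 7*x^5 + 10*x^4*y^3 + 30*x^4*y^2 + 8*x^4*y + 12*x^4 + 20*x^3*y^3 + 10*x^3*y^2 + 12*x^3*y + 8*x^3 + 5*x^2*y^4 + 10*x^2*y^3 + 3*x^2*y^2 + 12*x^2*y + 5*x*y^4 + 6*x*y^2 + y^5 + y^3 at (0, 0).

8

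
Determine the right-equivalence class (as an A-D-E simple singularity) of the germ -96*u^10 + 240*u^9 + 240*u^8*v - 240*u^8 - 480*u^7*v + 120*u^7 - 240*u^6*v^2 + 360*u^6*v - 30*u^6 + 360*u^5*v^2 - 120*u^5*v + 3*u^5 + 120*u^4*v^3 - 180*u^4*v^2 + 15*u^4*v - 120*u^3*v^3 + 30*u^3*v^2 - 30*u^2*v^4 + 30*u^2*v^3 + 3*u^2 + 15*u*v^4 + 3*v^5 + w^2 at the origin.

A4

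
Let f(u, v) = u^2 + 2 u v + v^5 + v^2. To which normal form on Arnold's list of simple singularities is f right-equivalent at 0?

A_{4}

The Hessian of f at 0 has rank 1. Corank 1: A-series; mu = 4 gives A_4.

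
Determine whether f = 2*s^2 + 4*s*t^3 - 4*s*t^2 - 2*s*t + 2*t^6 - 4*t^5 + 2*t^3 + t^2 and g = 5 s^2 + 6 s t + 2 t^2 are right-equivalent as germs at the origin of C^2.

Yes.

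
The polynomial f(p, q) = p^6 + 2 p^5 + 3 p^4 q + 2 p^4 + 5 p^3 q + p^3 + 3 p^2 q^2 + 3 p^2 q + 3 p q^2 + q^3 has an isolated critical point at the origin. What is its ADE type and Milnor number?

Type E_{7}, Milnor number mu = 7.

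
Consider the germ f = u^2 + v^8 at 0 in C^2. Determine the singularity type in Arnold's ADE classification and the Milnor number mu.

Type A_{7}, Milnor number mu = 7.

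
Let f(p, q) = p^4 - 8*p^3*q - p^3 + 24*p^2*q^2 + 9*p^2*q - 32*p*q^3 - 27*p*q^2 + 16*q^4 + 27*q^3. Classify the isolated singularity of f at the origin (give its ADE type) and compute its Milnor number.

The Hessian of f at 0 is [[0, 0], [0, 0]] with rank 0, so corank 2. A Groebner basis of the Jacobian ideal J(f) in C{p,q} is {q^4, p*q^2 - 8*q^3/3, p^2 - 6*p*q + 9*q^2}; counting standard monomials gives mu = 6. Corank 2; j^3 = -(p - 3*q)^3 is a perfect cube, so E-series; the 4-jet and mu = 6 give E_6.

Type E_6, Milnor number mu = 6.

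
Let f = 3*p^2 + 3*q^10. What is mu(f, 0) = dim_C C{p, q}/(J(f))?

9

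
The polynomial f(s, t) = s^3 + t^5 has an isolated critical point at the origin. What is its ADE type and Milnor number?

The Hessian of f at 0 is [[0, 0], [0, 0]] with rank 0, so corank 2. A Groebner basis of the Jacobian ideal J(f) in C{s,t} is {t^4, s^2}; counting standard monomials gives mu = 8. Corank 2; j^3 = s^3 is a perfect cube, so E-series; the 5-jet and mu = 8 give E_8.

Type E8, Milnor number mu = 8.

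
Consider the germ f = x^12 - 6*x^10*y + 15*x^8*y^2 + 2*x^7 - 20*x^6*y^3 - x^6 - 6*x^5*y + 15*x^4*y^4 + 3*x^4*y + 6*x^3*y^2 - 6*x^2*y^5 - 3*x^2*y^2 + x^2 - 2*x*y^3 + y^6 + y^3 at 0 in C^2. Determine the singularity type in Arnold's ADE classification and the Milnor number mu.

Type A_2, Milnor number mu = 2.

The Hessian of f at 0 has rank 1. Corank 1: A-series; mu = 2 gives A_2.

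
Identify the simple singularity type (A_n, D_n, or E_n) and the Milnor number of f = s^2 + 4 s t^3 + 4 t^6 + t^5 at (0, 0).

The Hessian of f at 0 has rank 1. Corank 1: A-series; mu = 4 gives A_4.

Type A4, Milnor number mu = 4.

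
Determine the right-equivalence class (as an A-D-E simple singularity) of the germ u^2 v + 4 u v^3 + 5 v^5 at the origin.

The Hessian of f at 0 has rank 0. Corank 2; j^3 = u^2*v has shape L^2 M (L != M), so D-series; mu = 6 gives D_6.

D_{6}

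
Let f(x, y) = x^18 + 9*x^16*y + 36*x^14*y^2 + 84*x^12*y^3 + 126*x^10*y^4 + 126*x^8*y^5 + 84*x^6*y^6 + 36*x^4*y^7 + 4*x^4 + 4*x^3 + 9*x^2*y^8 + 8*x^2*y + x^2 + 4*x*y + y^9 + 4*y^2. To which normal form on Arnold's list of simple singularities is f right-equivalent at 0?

The Hessian of f at 0 is [[2, 4], [4, 8]] with rank 1, so corank 1. A Groebner basis of the Jacobian ideal J(f) in C{x,y} is {21*x*y^2/32 - 9*x*y/64 + 7*x/1024 + y^5 + 5*y^4/8 + 5*y^3/8 - 29*y^2/128 + 7*y/512, x*y^3 - 5*x*y^2/8 + 3*x*y/32 - x/256 + y^4/2 - 3*y^3/4 + 5*y^2/32 - y/128, x^2 + x/2 + y}; counting standard monomials gives mu = 8. Corank 1: A-series; mu = 8 gives A_8.

A_8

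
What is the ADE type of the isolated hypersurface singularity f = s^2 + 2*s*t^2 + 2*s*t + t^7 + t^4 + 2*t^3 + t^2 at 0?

The Hessian of f at 0 has rank 1. Corank 1: A-series; mu = 6 gives A_6.

A6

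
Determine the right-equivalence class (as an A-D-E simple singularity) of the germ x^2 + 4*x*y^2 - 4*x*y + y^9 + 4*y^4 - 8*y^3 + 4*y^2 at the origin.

A_8

The Hessian of f at 0 has rank 1. Corank 1: A-series; mu = 8 gives A_8.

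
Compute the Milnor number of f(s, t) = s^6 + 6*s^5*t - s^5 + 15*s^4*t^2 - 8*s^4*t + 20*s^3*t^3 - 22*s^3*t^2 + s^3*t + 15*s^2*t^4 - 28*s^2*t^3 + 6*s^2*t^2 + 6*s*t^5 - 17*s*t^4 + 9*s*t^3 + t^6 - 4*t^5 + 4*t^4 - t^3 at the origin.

7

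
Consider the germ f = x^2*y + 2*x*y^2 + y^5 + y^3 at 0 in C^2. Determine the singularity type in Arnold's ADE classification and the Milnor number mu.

The Hessian of f at 0 is [[0, 0], [0, 0]] with rank 0, so corank 2. A Groebner basis of the Jacobian ideal J(f) in C{x,y} is {x^2/5 + y^4 - y^2/5, x^3 + y^3, x*y + y^2}; counting standard monomials gives mu = 6. Corank 2; j^3 = y*(x + y)^2 has shape L^2 M (L != M), so D-series; mu = 6 gives D_6.

Type D6, Milnor number mu = 6.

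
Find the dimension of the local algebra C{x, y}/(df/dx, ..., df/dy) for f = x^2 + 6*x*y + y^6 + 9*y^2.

5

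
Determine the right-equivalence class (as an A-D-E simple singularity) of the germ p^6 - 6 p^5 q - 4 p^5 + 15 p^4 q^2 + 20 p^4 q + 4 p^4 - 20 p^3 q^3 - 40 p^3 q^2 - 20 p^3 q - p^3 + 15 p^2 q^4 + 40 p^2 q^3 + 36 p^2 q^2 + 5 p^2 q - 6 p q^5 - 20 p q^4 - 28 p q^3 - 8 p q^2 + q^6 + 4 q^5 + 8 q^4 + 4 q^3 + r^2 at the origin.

D_7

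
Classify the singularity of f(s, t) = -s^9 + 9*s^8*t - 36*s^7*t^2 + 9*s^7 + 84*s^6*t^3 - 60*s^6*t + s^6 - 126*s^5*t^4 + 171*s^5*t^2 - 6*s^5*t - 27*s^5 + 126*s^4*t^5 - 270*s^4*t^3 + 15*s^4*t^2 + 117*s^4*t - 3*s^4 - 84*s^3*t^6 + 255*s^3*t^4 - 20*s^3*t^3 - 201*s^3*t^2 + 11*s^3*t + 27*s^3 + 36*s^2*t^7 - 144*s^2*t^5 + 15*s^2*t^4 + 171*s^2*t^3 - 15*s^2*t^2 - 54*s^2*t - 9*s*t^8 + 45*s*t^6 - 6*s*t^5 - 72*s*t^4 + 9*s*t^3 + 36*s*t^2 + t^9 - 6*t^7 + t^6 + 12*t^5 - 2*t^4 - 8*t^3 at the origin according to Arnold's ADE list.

The Hessian of f at 0 is [[0, 0], [0, 0]] with rank 0, so corank 2. A Groebner basis of the Jacobian ideal J(f) in C{s,t} is {19683*s^2 - 26244*s*t + t^4 + 27*t^3 + 8748*t^2, s^3 - 270*s^2 + 360*s*t - 2*t^3/3 - 120*t^2, s^2*t - 243*s^2 + 324*s*t - 7*t^3/9 - 108*t^2, -162*s^2 + s*t^2 + 216*s*t - 8*t^3/9 - 72*t^2}; counting standard monomials gives mu = 7. Corank 2; j^3 = (3*s - 2*t)^3 is a perfect cube, so E-series; the 4-jet and mu = 7 give E_7.

E7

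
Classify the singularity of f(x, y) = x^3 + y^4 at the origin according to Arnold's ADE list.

The Hessian of f at 0 has rank 0. Corank 2; j^3 = x^3 is a perfect cube, so E-series; the 4-jet and mu = 6 give E_6.

E_6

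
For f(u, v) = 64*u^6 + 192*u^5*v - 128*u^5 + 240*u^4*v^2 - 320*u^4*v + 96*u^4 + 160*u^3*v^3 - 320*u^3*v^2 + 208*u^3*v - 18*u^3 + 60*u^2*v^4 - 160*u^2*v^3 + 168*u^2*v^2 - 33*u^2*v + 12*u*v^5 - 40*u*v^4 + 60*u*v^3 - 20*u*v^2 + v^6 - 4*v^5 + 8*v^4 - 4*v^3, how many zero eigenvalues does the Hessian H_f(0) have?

Hessian at 0 has rank 0.

2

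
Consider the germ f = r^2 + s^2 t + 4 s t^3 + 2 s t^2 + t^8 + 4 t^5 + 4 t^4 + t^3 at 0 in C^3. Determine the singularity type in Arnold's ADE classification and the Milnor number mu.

Type D_9, Milnor number mu = 9.

The Hessian of f at 0 is [[0, 0, 0], [0, 0, 0], [0, 0, 2]] with rank 1, so corank 2. A Groebner basis of the Jacobian ideal J(f) in C{s,t,r} is {s^4 + 3*s^3 + 7*s^2*t + 4*s^2 + 27*s*t^2/2 + 13*s*t/4 - 3*t^2/4, s^3*t - 3*s^3/2 - 3*s^2*t - s^2 - 4*s*t^2 - 3*s*t/4 + t^2/4, s^3/2 + s^2*t^2 + s^2*t/2, s*t/2 + t^3 + t^2/2, r}; counting standard monomials gives mu = 9. Corank 2; j^3 = t*(s + t)^2 has shape L^2 M (L != M), so D-series; mu = 9 gives D_9.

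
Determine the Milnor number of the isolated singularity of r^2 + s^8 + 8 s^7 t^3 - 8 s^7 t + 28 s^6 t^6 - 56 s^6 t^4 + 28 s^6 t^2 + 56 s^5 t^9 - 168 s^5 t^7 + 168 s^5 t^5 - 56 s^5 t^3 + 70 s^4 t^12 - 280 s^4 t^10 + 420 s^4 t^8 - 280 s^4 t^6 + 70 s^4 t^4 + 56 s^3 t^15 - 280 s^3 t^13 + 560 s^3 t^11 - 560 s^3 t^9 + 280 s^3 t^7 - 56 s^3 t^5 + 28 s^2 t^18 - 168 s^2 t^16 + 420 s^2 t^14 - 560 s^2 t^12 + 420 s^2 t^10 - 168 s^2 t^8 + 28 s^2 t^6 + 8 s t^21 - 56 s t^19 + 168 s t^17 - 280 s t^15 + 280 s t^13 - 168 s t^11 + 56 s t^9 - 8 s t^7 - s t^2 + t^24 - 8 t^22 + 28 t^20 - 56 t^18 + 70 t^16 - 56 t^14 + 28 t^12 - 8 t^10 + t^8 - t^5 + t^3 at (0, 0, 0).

9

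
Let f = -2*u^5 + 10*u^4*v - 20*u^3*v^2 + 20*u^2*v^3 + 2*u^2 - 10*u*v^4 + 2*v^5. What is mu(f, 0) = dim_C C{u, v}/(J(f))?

The Hessian of f at 0 is [[4, 0], [0, 0]] with rank 1, so corank 1. A Groebner basis of the Jacobian ideal J(f) in C{u,v} is {v^4, u}; counting standard monomials gives mu = 4. Corank 1: A-series; mu = 4 gives A_4.

4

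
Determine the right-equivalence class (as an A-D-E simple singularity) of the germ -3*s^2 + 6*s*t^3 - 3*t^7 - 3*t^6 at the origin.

The Hessian of f at 0 has rank 1. Corank 1: A-series; mu = 6 gives A_6.

A6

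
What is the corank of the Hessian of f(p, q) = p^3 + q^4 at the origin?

2

Hessian at 0 has rank 0.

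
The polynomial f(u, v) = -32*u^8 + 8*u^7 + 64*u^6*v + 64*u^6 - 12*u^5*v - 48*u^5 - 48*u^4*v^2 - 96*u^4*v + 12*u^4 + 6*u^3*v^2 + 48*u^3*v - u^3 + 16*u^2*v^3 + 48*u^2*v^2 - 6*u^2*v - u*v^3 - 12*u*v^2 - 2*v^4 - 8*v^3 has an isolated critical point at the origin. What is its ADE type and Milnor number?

Type E7, Milnor number mu = 7.

The Hessian of f at 0 is [[0, 0], [0, 0]] with rank 0, so corank 2. A Groebner basis of the Jacobian ideal J(f) in C{u,v} is {-3*u^2/824 - 3*u*v/206 + v^4 - v^3/824 - 3*v^2/206, u^3 - 291*u^2/412 - 291*u*v/103 + 3199*v^3/412 - 291*v^2/103, u^2*v + 193*u^2/824 + 193*u*v/206 - 9695*v^3/2472 + 193*v^2/206, -6*u^2/103 + u*v^2 - 24*u*v/103 + 204*v^3/103 - 24*v^2/103}; counting standard monomials gives mu = 7. Corank 2; j^3 = -(u + 2*v)^3 is a perfect cube, so E-series; the 4-jet and mu = 7 give E_7.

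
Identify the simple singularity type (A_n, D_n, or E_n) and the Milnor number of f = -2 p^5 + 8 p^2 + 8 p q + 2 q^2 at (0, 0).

Type A4, Milnor number mu = 4.

The Hessian of f at 0 is [[16, 8], [8, 4]] with rank 1, so corank 1. A Groebner basis of the Jacobian ideal J(f) in C{p,q} is {q^4, p + q/2}; counting standard monomials gives mu = 4. Corank 1: A-series; mu = 4 gives A_4.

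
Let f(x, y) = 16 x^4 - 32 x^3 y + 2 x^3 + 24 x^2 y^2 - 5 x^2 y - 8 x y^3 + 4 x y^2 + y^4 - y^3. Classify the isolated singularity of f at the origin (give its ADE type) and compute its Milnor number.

Type D_5, Milnor number mu = 5.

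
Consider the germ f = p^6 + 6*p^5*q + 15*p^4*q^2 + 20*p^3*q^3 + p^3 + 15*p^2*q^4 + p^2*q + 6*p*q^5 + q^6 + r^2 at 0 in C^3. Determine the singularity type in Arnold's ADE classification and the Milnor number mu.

Type D7, Milnor number mu = 7.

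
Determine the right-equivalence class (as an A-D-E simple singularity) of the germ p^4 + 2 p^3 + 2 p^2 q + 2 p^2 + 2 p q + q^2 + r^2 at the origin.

The Hessian of f at 0 has rank 3. Corank 0: nondegenerate Morse point, so A_1.

A_{1}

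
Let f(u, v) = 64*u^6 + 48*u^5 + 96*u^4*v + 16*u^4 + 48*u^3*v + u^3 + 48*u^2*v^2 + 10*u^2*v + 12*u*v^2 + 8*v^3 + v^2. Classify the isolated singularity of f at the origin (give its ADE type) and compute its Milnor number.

Type A_2, Milnor number mu = 2.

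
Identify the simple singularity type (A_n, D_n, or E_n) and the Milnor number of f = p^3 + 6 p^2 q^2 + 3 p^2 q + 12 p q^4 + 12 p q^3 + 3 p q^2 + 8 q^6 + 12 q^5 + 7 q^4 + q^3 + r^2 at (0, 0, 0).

Type E6, Milnor number mu = 6.

The Hessian of f at 0 has rank 1. Corank 2; j^3 = (p + q)^3 is a perfect cube, so E-series; the 4-jet and mu = 6 give E_6.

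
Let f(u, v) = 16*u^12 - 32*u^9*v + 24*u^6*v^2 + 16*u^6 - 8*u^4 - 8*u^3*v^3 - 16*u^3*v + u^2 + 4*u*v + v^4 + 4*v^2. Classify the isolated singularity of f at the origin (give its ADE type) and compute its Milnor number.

Type A_{3}, Milnor number mu = 3.

The Hessian of f at 0 has rank 1. Corank 1: A-series; mu = 3 gives A_3.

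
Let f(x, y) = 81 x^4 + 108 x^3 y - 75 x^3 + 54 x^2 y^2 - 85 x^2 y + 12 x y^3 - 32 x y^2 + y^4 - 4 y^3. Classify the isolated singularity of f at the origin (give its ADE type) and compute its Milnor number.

The Hessian of f at 0 has rank 0. Corank 2; j^3 = -(3*x + y)*(5*x + 2*y)^2 has shape L^2 M (L != M), so D-series; mu = 5 gives D_5.

Type D_5, Milnor number mu = 5.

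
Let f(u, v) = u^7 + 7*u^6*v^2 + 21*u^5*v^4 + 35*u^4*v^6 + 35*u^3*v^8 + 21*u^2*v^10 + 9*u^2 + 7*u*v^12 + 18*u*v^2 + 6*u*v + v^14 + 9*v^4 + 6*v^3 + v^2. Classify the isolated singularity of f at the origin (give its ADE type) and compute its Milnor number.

Type A6, Milnor number mu = 6.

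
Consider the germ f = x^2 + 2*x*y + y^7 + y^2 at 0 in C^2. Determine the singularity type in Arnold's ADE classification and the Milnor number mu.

Type A6, Milnor number mu = 6.

The Hessian of f at 0 is [[2, 2], [2, 2]] with rank 1, so corank 1. A Groebner basis of the Jacobian ideal J(f) in C{x,y} is {y^6, x + y}; counting standard monomials gives mu = 6. Corank 1: A-series; mu = 6 gives A_6.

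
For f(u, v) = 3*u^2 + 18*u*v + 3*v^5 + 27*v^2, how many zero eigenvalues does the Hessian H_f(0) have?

1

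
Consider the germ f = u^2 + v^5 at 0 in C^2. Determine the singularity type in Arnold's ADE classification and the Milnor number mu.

Type A_{4}, Milnor number mu = 4.

The Hessian of f at 0 has rank 1. Corank 1: A-series; mu = 4 gives A_4.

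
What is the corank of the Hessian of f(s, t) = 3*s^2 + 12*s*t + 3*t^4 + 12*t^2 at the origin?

Hessian at 0 has rank 1.

1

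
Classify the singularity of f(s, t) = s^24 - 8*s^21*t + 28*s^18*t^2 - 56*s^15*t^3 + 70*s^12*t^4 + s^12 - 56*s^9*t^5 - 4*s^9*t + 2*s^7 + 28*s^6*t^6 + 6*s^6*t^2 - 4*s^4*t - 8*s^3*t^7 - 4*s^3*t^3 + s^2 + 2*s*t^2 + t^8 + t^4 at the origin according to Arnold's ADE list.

A7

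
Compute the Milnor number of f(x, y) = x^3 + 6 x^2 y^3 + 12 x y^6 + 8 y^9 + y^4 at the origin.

The Hessian of f at 0 has rank 0. Corank 2; j^3 = x^3 is a perfect cube, so E-series; the 4-jet and mu = 6 give E_6.

6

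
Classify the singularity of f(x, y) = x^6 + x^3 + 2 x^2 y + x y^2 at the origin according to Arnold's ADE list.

D_7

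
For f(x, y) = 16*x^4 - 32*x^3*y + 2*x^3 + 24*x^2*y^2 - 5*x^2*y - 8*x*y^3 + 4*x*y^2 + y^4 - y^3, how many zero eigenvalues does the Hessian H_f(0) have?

2

Hessian at 0 has rank 0.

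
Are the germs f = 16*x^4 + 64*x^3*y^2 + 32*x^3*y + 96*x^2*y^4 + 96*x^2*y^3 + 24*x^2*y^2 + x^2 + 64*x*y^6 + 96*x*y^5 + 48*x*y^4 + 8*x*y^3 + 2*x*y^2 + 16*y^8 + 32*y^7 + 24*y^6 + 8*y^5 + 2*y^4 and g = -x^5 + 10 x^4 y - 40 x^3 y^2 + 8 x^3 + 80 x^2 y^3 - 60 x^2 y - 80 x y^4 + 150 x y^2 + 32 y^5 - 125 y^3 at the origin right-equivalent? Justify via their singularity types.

No.

The Hessian of f at 0 has rank 1. Corank 1: A-series; mu = 3 gives A_3. The Hessian of g at 0 has rank 0. Corank 2; j^3 = (2*x - 5*y)^3 is a perfect cube, so E-series; the 5-jet and mu = 8 give E_8. f is A_3 but g is E_8, hence not right-equivalent.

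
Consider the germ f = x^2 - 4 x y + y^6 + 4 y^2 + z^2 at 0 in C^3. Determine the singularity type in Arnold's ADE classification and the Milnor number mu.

Type A_5, Milnor number mu = 5.

The Hessian of f at 0 is [[2, -4, 0], [-4, 8, 0], [0, 0, 2]] with rank 2, so corank 1. A Groebner basis of the Jacobian ideal J(f) in C{x,y,z} is {y^5, x - 2*y, z}; counting standard monomials gives mu = 5. Corank 1: A-series; mu = 5 gives A_5.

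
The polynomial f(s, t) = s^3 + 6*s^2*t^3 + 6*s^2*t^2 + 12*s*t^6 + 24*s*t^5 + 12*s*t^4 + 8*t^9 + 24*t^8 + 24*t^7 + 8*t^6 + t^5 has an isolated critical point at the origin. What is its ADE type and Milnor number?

Type E_{8}, Milnor number mu = 8.

The Hessian of f at 0 is [[0, 0], [0, 0]] with rank 0, so corank 2. A Groebner basis of the Jacobian ideal J(f) in C{s,t} is {s^2/4 + s*t^3 + s*t^2, t^4, s^3, s^2*t - s^2 - 4*s*t^2}; counting standard monomials gives mu = 8. Corank 2; j^3 = s^3 is a perfect cube, so E-series; the 5-jet and mu = 8 give E_8.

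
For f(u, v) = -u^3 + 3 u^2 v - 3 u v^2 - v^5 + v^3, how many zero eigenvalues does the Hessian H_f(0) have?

2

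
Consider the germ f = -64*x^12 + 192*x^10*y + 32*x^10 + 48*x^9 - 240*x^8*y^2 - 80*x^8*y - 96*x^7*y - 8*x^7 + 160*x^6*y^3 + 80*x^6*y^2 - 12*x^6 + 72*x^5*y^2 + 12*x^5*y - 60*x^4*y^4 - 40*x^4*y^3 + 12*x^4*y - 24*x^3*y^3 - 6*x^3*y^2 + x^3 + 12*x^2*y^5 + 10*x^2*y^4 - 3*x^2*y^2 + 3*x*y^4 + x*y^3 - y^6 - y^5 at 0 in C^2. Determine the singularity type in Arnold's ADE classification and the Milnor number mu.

Type E7, Milnor number mu = 7.

The Hessian of f at 0 has rank 0. Corank 2; j^3 = x^3 is a perfect cube, so E-series; the 4-jet and mu = 7 give E_7.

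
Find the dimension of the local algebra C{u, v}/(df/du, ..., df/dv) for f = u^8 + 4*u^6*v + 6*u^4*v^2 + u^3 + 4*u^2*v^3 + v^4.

6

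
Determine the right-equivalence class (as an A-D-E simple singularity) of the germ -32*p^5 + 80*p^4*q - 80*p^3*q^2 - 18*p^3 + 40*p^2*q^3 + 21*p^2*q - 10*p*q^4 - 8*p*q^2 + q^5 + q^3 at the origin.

D6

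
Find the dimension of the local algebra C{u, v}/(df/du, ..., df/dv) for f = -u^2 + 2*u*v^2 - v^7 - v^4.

6

The Hessian of f at 0 has rank 1. Corank 1: A-series; mu = 6 gives A_6.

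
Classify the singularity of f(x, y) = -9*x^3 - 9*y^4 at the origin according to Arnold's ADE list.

E6

The Hessian of f at 0 has rank 0. Corank 2; j^3 = -9*x^3 is a perfect cube, so E-series; the 4-jet and mu = 6 give E_6.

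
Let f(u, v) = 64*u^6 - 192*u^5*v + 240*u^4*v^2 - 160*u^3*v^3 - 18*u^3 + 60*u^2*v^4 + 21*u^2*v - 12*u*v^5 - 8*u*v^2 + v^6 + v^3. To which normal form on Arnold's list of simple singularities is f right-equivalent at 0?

The Hessian of f at 0 has rank 0. Corank 2; j^3 = -(2*u - v)*(3*u - v)^2 has shape L^2 M (L != M), so D-series; mu = 7 gives D_7.

D_7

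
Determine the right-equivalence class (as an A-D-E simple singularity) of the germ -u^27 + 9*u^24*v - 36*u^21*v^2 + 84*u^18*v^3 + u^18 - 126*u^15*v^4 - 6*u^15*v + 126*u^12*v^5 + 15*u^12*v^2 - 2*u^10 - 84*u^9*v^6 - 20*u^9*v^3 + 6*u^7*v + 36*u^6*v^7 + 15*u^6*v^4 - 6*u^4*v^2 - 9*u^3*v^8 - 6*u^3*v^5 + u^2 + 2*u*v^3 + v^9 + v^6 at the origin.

The Hessian of f at 0 is [[2, 0], [0, 0]] with rank 1, so corank 1. A Groebner basis of the Jacobian ideal J(f) in C{u,v} is {u^2*v^2, u^3, u + v^3}; counting standard monomials gives mu = 8. Corank 1: A-series; mu = 8 gives A_8.

A8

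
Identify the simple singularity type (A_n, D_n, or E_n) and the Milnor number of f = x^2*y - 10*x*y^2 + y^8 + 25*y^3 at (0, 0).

Type D_{9}, Milnor number mu = 9.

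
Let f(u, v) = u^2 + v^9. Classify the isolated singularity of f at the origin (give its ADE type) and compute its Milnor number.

Type A_8, Milnor number mu = 8.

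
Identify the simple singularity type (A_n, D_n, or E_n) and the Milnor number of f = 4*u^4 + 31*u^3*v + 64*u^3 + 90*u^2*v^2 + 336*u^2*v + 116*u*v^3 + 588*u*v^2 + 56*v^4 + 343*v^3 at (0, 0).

Type E_{7}, Milnor number mu = 7.

The Hessian of f at 0 is [[0, 0], [0, 0]] with rank 0, so corank 2. A Groebner basis of the Jacobian ideal J(f) in C{u,v} is {196608*u^2 + 688128*u*v + v^4 + 64*v^3 + 602112*v^2, u^3 + 5040*u^2 + 17640*u*v + 7*v^3 + 15435*v^2, u^2*v - 1856*u^2 - 6496*u*v - 11*v^3/3 - 5684*v^2, 512*u^2 + u*v^2 + 1792*u*v + 23*v^3/12 + 1568*v^2}; counting standard monomials gives mu = 7. Corank 2; j^3 = (4*u + 7*v)^3 is a perfect cube, so E-series; the 4-jet and mu = 7 give E_7.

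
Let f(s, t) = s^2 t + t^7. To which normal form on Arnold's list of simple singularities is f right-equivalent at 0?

D_{8}

The Hessian of f at 0 is [[0, 0], [0, 0]] with rank 0, so corank 2. A Groebner basis of the Jacobian ideal J(f) in C{s,t} is {s^2/7 + t^6, s^3, s*t}; counting standard monomials gives mu = 8. Corank 2; j^3 = s^2*t has shape L^2 M (L != M), so D-series; mu = 8 gives D_8.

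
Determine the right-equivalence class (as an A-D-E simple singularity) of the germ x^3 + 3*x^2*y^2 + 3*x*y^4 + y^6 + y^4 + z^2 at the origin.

E6

The Hessian of f at 0 is [[0, 0, 0], [0, 0, 0], [0, 0, 2]] with rank 1, so corank 2. A Groebner basis of the Jacobian ideal J(f) in C{x,y,z} is {x^3, x^2*y, x^2/2 + x*y^2, y^3, z}; counting standard monomials gives mu = 6. Corank 2; j^3 = x^3 is a perfect cube, so E-series; the 4-jet and mu = 6 give E_6.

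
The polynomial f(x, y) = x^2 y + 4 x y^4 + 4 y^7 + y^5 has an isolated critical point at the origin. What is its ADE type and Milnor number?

The Hessian of f at 0 is [[0, 0], [0, 0]] with rank 0, so corank 2. A Groebner basis of the Jacobian ideal J(f) in C{x,y} is {x*y/2 + y^4, x*y^2, x^2 - 5*x*y/2}; counting standard monomials gives mu = 6. Corank 2; j^3 = x^2*y has shape L^2 M (L != M), so D-series; mu = 6 gives D_6.

Type D_6, Milnor number mu = 6.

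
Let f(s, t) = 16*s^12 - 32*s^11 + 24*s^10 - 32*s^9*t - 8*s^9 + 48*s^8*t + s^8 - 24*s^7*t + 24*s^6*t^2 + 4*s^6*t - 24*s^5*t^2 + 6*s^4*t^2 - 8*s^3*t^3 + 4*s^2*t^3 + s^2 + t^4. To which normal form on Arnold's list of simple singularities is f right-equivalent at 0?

A_3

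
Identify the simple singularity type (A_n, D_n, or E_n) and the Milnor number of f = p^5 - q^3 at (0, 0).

Type E_{8}, Milnor number mu = 8.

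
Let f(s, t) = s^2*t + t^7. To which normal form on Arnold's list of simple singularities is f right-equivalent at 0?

The Hessian of f at 0 has rank 0. Corank 2; j^3 = s^2*t has shape L^2 M (L != M), so D-series; mu = 8 gives D_8.

D_8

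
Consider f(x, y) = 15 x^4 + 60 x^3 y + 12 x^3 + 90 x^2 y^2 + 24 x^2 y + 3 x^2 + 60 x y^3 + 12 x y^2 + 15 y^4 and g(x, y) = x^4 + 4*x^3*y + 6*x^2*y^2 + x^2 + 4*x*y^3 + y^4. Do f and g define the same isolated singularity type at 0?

Yes.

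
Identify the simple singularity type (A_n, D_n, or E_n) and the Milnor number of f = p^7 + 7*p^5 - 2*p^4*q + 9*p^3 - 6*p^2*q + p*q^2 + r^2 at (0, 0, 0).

Type D_{6}, Milnor number mu = 6.

The Hessian of f at 0 has rank 1. Corank 2; j^3 = p*(3*p - q)^2 has shape L^2 M (L != M), so D-series; mu = 6 gives D_6.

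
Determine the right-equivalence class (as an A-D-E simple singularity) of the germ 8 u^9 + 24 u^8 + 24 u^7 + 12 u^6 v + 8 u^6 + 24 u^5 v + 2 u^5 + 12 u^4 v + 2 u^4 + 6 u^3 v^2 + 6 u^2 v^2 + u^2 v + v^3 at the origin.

The Hessian of f at 0 has rank 0. Corank 2; j^3 = v*(u^2 + v^2) splits into three distinct lines over C (the quadratic factor has nonzero discriminant), so D_4.

D4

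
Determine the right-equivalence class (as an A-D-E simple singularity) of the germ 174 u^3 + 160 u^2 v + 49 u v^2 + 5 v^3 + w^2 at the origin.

D_{4}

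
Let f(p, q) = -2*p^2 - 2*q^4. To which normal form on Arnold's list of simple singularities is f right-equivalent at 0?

A_{3}

The Hessian of f at 0 has rank 1. Corank 1: A-series; mu = 3 gives A_3.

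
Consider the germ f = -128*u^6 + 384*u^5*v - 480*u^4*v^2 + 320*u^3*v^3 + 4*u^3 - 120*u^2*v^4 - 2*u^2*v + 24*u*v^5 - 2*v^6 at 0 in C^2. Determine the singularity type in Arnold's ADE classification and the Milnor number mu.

Type D_7, Milnor number mu = 7.

The Hessian of f at 0 is [[0, 0], [0, 0]] with rank 0, so corank 2. A Groebner basis of the Jacobian ideal J(f) in C{u,v} is {u*v/12 + v^5, u*v^2, u^2 - u*v/2}; counting standard monomials gives mu = 7. Corank 2; j^3 = 2*u^2*(2*u - v) has shape L^2 M (L != M), so D-series; mu = 7 gives D_7.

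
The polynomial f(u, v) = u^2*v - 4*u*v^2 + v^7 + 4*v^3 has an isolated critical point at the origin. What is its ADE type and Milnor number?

The Hessian of f at 0 has rank 0. Corank 2; j^3 = v*(u - 2*v)^2 has shape L^2 M (L != M), so D-series; mu = 8 gives D_8.

Type D_{8}, Milnor number mu = 8.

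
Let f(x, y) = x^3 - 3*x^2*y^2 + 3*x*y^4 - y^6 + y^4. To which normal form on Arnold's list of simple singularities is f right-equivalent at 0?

The Hessian of f at 0 is [[0, 0], [0, 0]] with rank 0, so corank 2. A Groebner basis of the Jacobian ideal J(f) in C{x,y} is {x^3, x^2*y, -x^2/2 + x*y^2, y^3}; counting standard monomials gives mu = 6. Corank 2; j^3 = x^3 is a perfect cube, so E-series; the 4-jet and mu = 6 give E_6.

E_6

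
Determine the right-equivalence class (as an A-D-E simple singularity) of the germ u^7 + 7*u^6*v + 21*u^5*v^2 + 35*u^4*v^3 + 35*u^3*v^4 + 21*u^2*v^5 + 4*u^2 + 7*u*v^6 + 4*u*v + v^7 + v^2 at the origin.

The Hessian of f at 0 has rank 1. Corank 1: A-series; mu = 6 gives A_6.

A_6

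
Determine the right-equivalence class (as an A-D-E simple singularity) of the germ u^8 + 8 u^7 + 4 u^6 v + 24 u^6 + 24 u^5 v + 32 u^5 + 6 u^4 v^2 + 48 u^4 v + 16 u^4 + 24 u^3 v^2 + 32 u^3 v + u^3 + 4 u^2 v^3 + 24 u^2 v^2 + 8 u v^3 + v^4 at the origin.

E6

The Hessian of f at 0 has rank 0. Corank 2; j^3 = u^3 is a perfect cube, so E-series; the 4-jet and mu = 6 give E_6.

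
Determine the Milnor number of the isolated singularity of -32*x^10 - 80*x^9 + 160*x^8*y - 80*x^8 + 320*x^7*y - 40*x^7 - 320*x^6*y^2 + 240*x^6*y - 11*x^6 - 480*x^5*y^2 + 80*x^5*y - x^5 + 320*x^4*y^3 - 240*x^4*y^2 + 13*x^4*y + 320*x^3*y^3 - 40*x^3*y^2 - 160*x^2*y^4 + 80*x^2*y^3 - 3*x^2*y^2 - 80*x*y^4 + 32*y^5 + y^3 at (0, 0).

The Hessian of f at 0 has rank 0. Corank 2; j^3 = y^3 is a perfect cube, so E-series; the 5-jet and mu = 8 give E_8.

8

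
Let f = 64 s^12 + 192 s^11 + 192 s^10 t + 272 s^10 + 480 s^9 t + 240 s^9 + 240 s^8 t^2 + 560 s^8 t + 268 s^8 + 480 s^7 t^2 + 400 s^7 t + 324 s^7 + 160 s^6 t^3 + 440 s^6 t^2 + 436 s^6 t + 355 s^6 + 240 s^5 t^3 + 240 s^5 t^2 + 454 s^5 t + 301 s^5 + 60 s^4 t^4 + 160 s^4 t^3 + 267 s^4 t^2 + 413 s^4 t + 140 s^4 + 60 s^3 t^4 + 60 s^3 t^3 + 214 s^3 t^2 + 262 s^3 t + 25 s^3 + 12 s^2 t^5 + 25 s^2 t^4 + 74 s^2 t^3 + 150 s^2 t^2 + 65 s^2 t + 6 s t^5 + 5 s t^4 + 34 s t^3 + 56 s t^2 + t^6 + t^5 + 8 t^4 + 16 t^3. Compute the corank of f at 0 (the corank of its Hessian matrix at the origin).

The Hessian at 0 is [[0, 0], [0, 0]] of rank 0; hence corank 2.

2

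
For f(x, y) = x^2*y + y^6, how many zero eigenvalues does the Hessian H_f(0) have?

Hessian at 0 has rank 0.

2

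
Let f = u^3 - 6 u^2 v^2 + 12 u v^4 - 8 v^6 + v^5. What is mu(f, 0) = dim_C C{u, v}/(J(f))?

The Hessian of f at 0 has rank 0. Corank 2; j^3 = u^3 is a perfect cube, so E-series; the 5-jet and mu = 8 give E_8.

8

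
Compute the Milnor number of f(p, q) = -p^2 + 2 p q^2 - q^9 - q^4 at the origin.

8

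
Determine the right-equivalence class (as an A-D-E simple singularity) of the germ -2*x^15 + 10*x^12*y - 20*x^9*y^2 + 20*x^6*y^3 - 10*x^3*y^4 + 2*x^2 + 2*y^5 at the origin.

The Hessian of f at 0 is [[4, 0], [0, 0]] with rank 1, so corank 1. A Groebner basis of the Jacobian ideal J(f) in C{x,y} is {y^4, x}; counting standard monomials gives mu = 4. Corank 1: A-series; mu = 4 gives A_4.

A_4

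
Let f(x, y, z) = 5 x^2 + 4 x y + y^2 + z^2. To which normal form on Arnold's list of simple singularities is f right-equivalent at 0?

A_1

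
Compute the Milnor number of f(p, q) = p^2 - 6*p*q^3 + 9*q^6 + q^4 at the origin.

The Hessian of f at 0 is [[2, 0], [0, 0]] with rank 1, so corank 1. A Groebner basis of the Jacobian ideal J(f) in C{p,q} is {q^3, p}; counting standard monomials gives mu = 3. Corank 1: A-series; mu = 3 gives A_3.

3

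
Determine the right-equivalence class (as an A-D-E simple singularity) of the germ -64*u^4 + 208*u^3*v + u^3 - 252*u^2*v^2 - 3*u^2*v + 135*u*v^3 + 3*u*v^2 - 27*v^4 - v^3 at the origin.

The Hessian of f at 0 has rank 0. Corank 2; j^3 = (u - v)^3 is a perfect cube, so E-series; the 4-jet and mu = 7 give E_7.

E7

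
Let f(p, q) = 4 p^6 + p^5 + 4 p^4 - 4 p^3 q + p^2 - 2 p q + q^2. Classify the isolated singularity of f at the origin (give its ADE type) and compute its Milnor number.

Type A_{4}, Milnor number mu = 4.

The Hessian of f at 0 has rank 1. Corank 1: A-series; mu = 4 gives A_4.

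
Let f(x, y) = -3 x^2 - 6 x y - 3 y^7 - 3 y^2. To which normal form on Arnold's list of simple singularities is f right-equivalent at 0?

A_{6}

The Hessian of f at 0 is [[-6, -6], [-6, -6]] with rank 1, so corank 1. A Groebner basis of the Jacobian ideal J(f) in C{x,y} is {y^6, x + y}; counting standard monomials gives mu = 6. Corank 1: A-series; mu = 6 gives A_6.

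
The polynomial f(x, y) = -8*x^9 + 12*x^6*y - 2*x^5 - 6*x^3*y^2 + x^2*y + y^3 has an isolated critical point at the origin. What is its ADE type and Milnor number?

The Hessian of f at 0 has rank 0. Corank 2; j^3 = y*(x^2 + y^2) splits into three distinct lines over C (the quadratic factor has nonzero discriminant), so D_4.

Type D_{4}, Milnor number mu = 4.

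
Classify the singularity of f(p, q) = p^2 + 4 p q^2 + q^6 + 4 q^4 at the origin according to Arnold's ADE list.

A_5

The Hessian of f at 0 is [[2, 0], [0, 0]] with rank 1, so corank 1. A Groebner basis of the Jacobian ideal J(f) in C{p,q} is {p^3, p^2*q, p/2 + q^2}; counting standard monomials gives mu = 5. Corank 1: A-series; mu = 5 gives A_5.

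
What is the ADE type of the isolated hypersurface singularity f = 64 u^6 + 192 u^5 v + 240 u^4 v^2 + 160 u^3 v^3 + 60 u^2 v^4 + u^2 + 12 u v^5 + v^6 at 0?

The Hessian of f at 0 is [[2, 0], [0, 0]] with rank 1, so corank 1. A Groebner basis of the Jacobian ideal J(f) in C{u,v} is {v^5, u}; counting standard monomials gives mu = 5. Corank 1: A-series; mu = 5 gives A_5.

A5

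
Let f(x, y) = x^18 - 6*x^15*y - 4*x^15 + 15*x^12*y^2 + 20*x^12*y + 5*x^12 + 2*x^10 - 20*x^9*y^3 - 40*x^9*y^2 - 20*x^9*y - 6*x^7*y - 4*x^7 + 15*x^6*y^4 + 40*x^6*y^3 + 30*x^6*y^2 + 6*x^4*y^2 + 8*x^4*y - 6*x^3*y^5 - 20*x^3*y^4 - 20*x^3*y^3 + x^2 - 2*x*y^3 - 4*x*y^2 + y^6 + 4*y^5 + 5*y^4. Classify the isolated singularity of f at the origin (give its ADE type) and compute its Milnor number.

Type A3, Milnor number mu = 3.

The Hessian of f at 0 has rank 1. Corank 1: A-series; mu = 3 gives A_3.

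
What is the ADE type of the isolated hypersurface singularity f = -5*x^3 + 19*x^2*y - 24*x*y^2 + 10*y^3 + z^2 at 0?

D_4

The Hessian of f at 0 is [[0, 0, 0], [0, 0, 0], [0, 0, 2]] with rank 1, so corank 2. A Groebner basis of the Jacobian ideal J(f) in C{x,y,z} is {y^3, x^2 - 6*y^2, x*y - 3*y^2, z}; counting standard monomials gives mu = 4. Corank 2; j^3 = -(x - y)*(5*x^2 - 14*x*y + 10*y^2) splits into three distinct lines over C (the quadratic factor has nonzero discriminant), so D_4.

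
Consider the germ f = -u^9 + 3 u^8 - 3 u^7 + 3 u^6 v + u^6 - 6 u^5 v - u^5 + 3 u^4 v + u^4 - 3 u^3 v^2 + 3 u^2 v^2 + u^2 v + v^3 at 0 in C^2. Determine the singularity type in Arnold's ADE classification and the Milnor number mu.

Type D_{4}, Milnor number mu = 4.

The Hessian of f at 0 has rank 0. Corank 2; j^3 = v*(u^2 + v^2) splits into three distinct lines over C (the quadratic factor has nonzero discriminant), so D_4.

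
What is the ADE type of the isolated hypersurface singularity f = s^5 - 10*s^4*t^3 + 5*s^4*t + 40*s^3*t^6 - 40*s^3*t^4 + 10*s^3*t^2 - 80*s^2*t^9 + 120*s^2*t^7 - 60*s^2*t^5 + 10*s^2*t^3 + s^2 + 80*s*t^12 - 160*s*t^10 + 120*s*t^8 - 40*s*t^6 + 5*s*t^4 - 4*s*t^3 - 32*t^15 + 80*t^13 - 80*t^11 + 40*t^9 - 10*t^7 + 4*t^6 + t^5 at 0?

A_4

The Hessian of f at 0 has rank 1. Corank 1: A-series; mu = 4 gives A_4.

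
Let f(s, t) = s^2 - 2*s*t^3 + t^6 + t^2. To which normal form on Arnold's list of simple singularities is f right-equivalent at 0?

A_{1}

The Hessian of f at 0 has rank 2. Corank 0: nondegenerate Morse point, so A_1.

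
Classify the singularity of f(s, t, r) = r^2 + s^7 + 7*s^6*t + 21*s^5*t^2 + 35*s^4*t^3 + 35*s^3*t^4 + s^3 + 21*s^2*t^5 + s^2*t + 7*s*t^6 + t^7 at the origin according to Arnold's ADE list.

D_{8}

The Hessian of f at 0 has rank 1. Corank 2; j^3 = s^2*(s + t) has shape L^2 M (L != M), so D-series; mu = 8 gives D_8.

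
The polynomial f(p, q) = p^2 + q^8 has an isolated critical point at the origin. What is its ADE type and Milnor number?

The Hessian of f at 0 has rank 1. Corank 1: A-series; mu = 7 gives A_7.

Type A7, Milnor number mu = 7.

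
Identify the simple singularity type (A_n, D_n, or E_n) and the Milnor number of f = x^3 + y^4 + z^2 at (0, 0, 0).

The Hessian of f at 0 is [[0, 0, 0], [0, 0, 0], [0, 0, 2]] with rank 1, so corank 2. A Groebner basis of the Jacobian ideal J(f) in C{x,y,z} is {y^3, x^2, z}; counting standard monomials gives mu = 6. Corank 2; j^3 = x^3 is a perfect cube, so E-series; the 4-jet and mu = 6 give E_6.

Type E_6, Milnor number mu = 6.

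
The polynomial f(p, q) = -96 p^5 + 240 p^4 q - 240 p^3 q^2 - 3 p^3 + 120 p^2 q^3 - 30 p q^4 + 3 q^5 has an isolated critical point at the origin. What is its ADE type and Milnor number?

Type E_8, Milnor number mu = 8.

The Hessian of f at 0 has rank 0. Corank 2; j^3 = -3*p^3 is a perfect cube, so E-series; the 5-jet and mu = 8 give E_8.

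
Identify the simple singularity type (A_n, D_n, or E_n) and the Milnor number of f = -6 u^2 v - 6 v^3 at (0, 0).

Type D_{4}, Milnor number mu = 4.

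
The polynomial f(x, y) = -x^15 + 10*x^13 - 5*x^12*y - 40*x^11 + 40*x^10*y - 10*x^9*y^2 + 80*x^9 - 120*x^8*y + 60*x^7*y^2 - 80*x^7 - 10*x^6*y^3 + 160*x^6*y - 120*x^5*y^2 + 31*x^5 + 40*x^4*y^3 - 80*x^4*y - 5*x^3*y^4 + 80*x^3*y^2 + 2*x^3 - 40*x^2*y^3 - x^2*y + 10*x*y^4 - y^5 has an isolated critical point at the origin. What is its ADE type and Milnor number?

The Hessian of f at 0 is [[0, 0], [0, 0]] with rank 0, so corank 2. A Groebner basis of the Jacobian ideal J(f) in C{x,y} is {x*y/10 + y^4, x*y^2, x^2 - x*y/2}; counting standard monomials gives mu = 6. Corank 2; j^3 = x^2*(2*x - y) has shape L^2 M (L != M), so D-series; mu = 6 gives D_6.

Type D_6, Milnor number mu = 6.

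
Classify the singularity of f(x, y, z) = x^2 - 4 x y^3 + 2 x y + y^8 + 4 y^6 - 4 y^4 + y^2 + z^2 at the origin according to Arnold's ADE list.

A_7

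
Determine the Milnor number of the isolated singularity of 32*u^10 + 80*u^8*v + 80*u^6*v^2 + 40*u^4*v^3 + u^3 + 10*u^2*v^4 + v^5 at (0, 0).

8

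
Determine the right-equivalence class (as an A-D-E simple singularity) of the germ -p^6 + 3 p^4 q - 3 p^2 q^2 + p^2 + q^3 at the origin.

A_{2}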